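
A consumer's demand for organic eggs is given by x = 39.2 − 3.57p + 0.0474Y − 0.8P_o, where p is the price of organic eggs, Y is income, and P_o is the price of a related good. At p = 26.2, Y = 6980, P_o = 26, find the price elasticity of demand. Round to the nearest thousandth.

-0.366

At the given point, x = 39.2 − 3.57(26.2) + 0.0474(6980) − 0.8(26) = 39.2 − 93.534 + 330.852 − 20.8 = 255.718.
∂x/∂p = −3.57, so E_p = (−3.57)·(26.2/255.718) ≈ -0.366.
|E_p| < 1: demand is inelastic.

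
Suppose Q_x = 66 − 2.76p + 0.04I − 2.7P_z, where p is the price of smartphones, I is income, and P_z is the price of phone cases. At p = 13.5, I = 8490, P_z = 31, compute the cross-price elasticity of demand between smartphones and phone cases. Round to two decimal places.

-0.29

Evaluating quantity at (p, I, P_z) gives Q_x = 66 − 2.76(13.5) + 0.04(8490) − 2.7(31) = 66 − 37.26 + 339.6 − 83.7 = 284.64.
∂Q_x/∂P_z = −2.7, so E_xy = -2.7·(31/284.64) ≈ -0.29.
E_xy < 0: the goods are complements.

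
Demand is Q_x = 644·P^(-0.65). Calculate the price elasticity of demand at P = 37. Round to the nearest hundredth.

-0.65

For a Cobb–Douglas (constant-elasticity) form Q_x = A·P^α·…, the elasticity with respect to P equals the exponent α at every point.
Here the exponent on P is -0.65, so the price elasticity of demand is -0.65.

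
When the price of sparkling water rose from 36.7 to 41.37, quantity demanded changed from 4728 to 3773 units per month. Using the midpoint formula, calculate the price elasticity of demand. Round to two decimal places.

-1.88

%Δq = (3773 − 4728)/[(4728 + 3773)/2] = -955/4250.5 ≈ -0.2247.
%Δp = (41.37 − 36.7)/[(36.7 + 41.37)/2] = 4.67/39.035 ≈ 0.1196.
Arc elasticity E = %Δq/%Δp ≈ -0.2247/0.1196 ≈ -1.88.
|E| > 1: demand is elastic over this range.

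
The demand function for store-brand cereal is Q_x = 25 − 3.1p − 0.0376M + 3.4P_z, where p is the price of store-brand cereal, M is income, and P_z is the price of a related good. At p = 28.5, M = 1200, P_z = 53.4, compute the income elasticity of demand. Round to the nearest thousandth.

Evaluating quantity at (p, M, P_z) gives Q_x = 25 − 3.1(28.5) − 0.0376(1200) + 3.4(53.4) = 25 − 88.35 − 45.12 + 181.56 = 73.09.
∂Q_x/∂M = −0.0376, so E_I = -0.0376·(1200/73.09) ≈ -0.617.
E_I < 0: inferior good.

-0.617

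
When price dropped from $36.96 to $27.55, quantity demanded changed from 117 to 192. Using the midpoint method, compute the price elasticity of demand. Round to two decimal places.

%Δq = (192 − 117)/[(117 + 192)/2] = 75/154.5 ≈ 0.4854.
%Δp = (27.55 − 36.96)/[(36.96 + 27.55)/2] = -9.41/32.255 ≈ -0.2917.
Arc elasticity E = %Δq/%Δp ≈ 0.4854/-0.2917 ≈ -1.66.
|E| > 1: demand is elastic over this range.

-1.66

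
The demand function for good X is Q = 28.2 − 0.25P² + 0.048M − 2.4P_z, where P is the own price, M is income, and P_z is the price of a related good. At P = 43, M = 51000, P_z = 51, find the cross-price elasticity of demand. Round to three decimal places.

-0.065

At the given point, Q = 28.2 − 0.25(43)² + 0.048(51000) − 2.4(51) = 28.2 − 462.25 + 2448 − 122.4 = 1891.55.
∂Q/∂P_z = −2.4, so E_xy = -2.4·(51/1891.55) ≈ -0.065.
E_xy < 0: the goods are complements.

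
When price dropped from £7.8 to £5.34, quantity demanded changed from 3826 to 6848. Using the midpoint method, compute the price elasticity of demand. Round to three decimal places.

-1.512

%Δq = (6848 − 3826)/[(3826 + 6848)/2] = 3022/5337 ≈ 0.5662.
%ΔP = (5.34 − 7.8)/[(7.8 + 5.34)/2] = -2.46/6.57 ≈ -0.3744.
Arc elasticity E = %Δq/%ΔP ≈ 0.5662/-0.3744 ≈ -1.512.
|E| > 1: demand is elastic over this range.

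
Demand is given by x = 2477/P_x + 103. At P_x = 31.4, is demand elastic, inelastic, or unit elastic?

inelastic

At P_x = 31.4, x = 181.8854.
dx/dP_x = −2477/P_x² = −2.5123.
Point elasticity E = (dx/dP_x)·(P_x/x) = -2.5123 × 31.4/181.8854 ≈ -0.434.
|E| ≈ 0.434 < 1, so demand is inelastic.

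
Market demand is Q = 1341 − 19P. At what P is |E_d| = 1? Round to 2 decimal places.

35.29

For linear demand Q = a − bP, E = −bP/(a − bP). |E| = 1 ⇒ bP = a − bP ⇒ P = a/(2b).
P = 1341/(2·19) ≈ 35.29.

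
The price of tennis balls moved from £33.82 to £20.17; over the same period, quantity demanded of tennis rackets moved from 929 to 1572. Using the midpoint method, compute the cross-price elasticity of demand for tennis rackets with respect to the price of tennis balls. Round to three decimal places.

%ΔQ_x = (1572 − 929)/[(929+1572)/2] = 643/1250.5 ≈ 0.5142.
%ΔP_y = (20.17 − 33.82)/[(33.82+20.17)/2] ≈ -0.5056.
E_xy = 0.5142/-0.5056 ≈ -1.017.
E_xy < 0, so tennis rackets and tennis balls are complements.

-1.017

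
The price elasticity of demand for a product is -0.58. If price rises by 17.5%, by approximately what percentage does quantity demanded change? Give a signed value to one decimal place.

-10.2

%ΔQ ≈ E × %ΔP = (-0.58) × (17.5%) ≈ -10.2%.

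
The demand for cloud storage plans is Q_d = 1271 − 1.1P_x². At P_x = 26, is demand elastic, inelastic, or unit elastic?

At P_x = 26, Q_d = 527.4.
dQ_d/dP_x = −2·1.1·P_x = −57.2.
Point elasticity E = (dQ_d/dP_x)·(P_x/Q_d) = -57.2 × 26/527.4 ≈ -2.820.
|E| ≈ 2.820 > 1, so demand is elastic.

elastic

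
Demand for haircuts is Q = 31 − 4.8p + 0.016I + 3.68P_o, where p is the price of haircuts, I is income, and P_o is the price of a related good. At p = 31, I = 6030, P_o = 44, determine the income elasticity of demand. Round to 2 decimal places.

0.69

Q = 31 − 4.8(31) + 0.016(6030) + 3.68(44) = 31 − 148.8 + 96.48 + 161.92 = 140.6.
∂Q/∂I = +0.016, so E_I = 0.016·(6030/140.6) ≈ 0.69.
E_I ∈ (0,1): normal good (necessity).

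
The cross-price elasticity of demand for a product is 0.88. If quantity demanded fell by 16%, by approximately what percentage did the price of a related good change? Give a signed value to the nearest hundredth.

-18.18

%ΔQ ≈ E × %ΔP_y ⇒ %ΔP_y = %ΔQ / E = (-16%)/(0.88) ≈ -18.18%.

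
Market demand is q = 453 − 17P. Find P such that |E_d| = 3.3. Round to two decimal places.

Set −bP/(a − bP) = −3.3 ⇒ bP = 3.3(a − bP) ⇒ bP(1+3.3) = 3.3·a.
P = 3.3·453/(17·4.3) ≈ 20.45.

20.45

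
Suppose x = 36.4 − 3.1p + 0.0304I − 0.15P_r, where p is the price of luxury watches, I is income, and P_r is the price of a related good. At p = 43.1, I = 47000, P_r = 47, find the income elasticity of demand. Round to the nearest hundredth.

At the given point, x = 36.4 − 3.1(43.1) + 0.0304(47000) − 0.15(47) = 36.4 − 133.61 + 1428.8 − 7.05 = 1324.54.
∂x/∂I = +0.0304, so E_I = 0.0304·(47000/1324.54) ≈ 1.08.
E_I > 1: normal good (luxury).

1.08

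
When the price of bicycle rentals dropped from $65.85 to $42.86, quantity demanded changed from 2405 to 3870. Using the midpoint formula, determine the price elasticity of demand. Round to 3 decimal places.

-1.104

%Δq = (3870 − 2405)/[(2405 + 3870)/2] = 1465/3137.5 ≈ 0.4669.
%Δp = (42.86 − 65.85)/[(65.85 + 42.86)/2] = -22.99/54.355 ≈ -0.4230.
Arc elasticity E = %Δq/%Δp ≈ 0.4669/-0.4230 ≈ -1.104.
|E| > 1: demand is elastic over this range.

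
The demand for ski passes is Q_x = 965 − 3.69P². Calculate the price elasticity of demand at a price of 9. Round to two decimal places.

At P = 9, Q_x = 666.11.
dQ_x/dP = −2·3.69·P = −66.42.
Point elasticity E = (dQ_x/dP)·(P/Q_x) = -66.42 × 9/666.11 ≈ -0.90.
|E| < 1, so demand is inelastic at this price.

-0.90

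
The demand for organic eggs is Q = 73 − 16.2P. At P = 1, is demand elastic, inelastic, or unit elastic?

At P = 1, Q = 56.8.
dQ/dP = −16.2.
Point elasticity E = (dQ/dP)·(P/Q) = -16.2 × 1/56.8 ≈ -0.285.
|E| ≈ 0.285 < 1, so demand is inelastic.

inelastic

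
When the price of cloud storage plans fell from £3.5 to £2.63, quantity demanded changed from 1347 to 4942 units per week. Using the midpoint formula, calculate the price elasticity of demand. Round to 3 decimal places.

%Δq = (4942 − 1347)/[(1347 + 4942)/2] = 3595/3144.5 ≈ 1.1433.
%Δp = (2.63 − 3.5)/[(3.5 + 2.63)/2] = -0.87/3.065 ≈ -0.2838.
Arc elasticity E = %Δq/%Δp ≈ 1.1433/-0.2838 ≈ -4.028.
|E| > 1: demand is elastic over this range.

-4.028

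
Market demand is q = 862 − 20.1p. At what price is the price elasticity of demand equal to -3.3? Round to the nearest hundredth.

32.91

Set −bp/(a − bp) = −3.3 ⇒ bp = 3.3(a − bp) ⇒ bp(1+3.3) = 3.3·a.
p = 3.3·862/(20.1·4.3) ≈ 32.91.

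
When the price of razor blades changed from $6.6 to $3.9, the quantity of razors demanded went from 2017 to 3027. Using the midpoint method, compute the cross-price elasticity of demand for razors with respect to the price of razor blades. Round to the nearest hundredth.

%ΔQ_x = (3027 − 2017)/[(2017+3027)/2] = 1010/2522 ≈ 0.4005.
%ΔP_y = (3.9 − 6.6)/[(6.6+3.9)/2] ≈ -0.5143.
E_xy = 0.4005/-0.5143 ≈ -0.78.
E_xy < 0, so razors and razor blades are complements.

-0.78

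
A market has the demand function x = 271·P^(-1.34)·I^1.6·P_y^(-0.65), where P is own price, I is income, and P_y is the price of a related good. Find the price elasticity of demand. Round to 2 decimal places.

-1.34

For a Cobb–Douglas (constant-elasticity) form x = A·P^α·…, the elasticity with respect to P equals the exponent α at every point.
Here the exponent on P is -1.34, so the price elasticity of demand is -1.34.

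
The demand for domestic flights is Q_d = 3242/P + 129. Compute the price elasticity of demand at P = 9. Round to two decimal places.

At P = 9, Q_d = 489.2222.
dQ_d/dP = −3242/P² = −40.0247.
Point elasticity E = (dQ_d/dP)·(P/Q_d) = -40.0247 × 9/489.2222 ≈ -0.74.
|E| < 1, so demand is inelastic at this price.

-0.74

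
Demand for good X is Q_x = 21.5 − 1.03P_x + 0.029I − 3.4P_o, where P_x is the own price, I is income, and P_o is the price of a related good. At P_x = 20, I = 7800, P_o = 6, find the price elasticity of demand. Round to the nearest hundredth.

Q_x = 21.5 − 1.03(20) + 0.029(7800) − 3.4(6) = 21.5 − 20.6 + 226.2 − 20.4 = 206.7.
∂Q_x/∂P_x = −1.03, so E_p = (−1.03)·(20/206.7) ≈ -0.10.
|E_p| < 1: demand is inelastic.

-0.10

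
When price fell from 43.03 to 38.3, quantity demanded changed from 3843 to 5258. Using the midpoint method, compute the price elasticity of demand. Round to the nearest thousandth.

-2.673

%ΔQ = (5258 − 3843)/[(3843 + 5258)/2] = 1415/4550.5 ≈ 0.3110.
%ΔP = (38.3 − 43.03)/[(43.03 + 38.3)/2] = -4.73/40.665 ≈ -0.1163.
Arc elasticity E = %ΔQ/%ΔP ≈ 0.3110/-0.1163 ≈ -2.673.
|E| > 1: demand is elastic over this range.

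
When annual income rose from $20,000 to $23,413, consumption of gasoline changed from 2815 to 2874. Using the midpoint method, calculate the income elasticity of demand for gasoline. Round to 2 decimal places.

0.13

%ΔQ = (2874 − 2815)/[(2815+2874)/2] = 59/2844.5 ≈ 0.0207.
%ΔM = (23,413 − 20,000)/[(20,000+23,413)/2] = 3413/21706.5 ≈ 0.1572.
E_I = %ΔQ/%ΔM ≈ 0.13.
E_I ∈ (0,1): normal good (necessity).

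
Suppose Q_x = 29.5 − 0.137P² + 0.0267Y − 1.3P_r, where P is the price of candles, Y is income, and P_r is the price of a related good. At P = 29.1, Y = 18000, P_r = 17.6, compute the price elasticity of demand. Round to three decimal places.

-0.625

At the given point, Q_x = 29.5 − 0.137(29.1)² + 0.0267(18000) − 1.3(17.6) = 29.5 − 116.013 + 480.6 − 22.88 = 371.207.
∂Q_x/∂P = −2·0.137·P = -7.9734, so E_p = -7.9734·(29.1/371.207) ≈ -0.625.
|E_p| < 1: demand is inelastic.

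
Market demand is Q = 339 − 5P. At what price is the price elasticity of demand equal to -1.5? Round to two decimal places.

40.68

Set −bP/(a − bP) = −1.5 ⇒ bP = 1.5(a − bP) ⇒ bP(1+1.5) = 1.5·a.
P = 1.5·339/(5·2.5) = 40.68.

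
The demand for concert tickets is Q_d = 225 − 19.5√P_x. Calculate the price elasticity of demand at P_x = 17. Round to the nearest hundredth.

At P_x = 17, Q_d = 144.5994.
dQ_d/dP_x = −19.5/(2√P_x) = −19.5/(2·4.1231).
Point elasticity E = (dQ_d/dP_x)·(P_x/Q_d) = -2.3647 × 17/144.5994 ≈ -0.28.
|E| < 1, so demand is inelastic at this price.

-0.28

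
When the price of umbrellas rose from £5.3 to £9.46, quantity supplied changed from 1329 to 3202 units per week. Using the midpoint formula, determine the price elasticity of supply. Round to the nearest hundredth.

1.47

%ΔQ = (3202 − 1329)/[(1329 + 3202)/2] = 1873/2265.5 ≈ 0.8267.
%ΔP = (9.46 − 5.3)/[(5.3 + 9.46)/2] = 4.16/7.38 ≈ 0.5637.
Arc elasticity E = %ΔQ/%ΔP ≈ 0.8267/0.5637 ≈ 1.47.
|E| > 1: supply is elastic over this range.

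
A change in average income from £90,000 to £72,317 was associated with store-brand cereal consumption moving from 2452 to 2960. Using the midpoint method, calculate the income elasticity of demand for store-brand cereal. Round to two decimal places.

-0.86

%ΔQ = (2960 − 2452)/[(2452+2960)/2] = 508/2706 ≈ 0.1877.
%ΔY = (72,317 − 90,000)/[(90,000+72,317)/2] = -17683/81158.5 ≈ -0.2179.
E_I = %ΔQ/%ΔY ≈ -0.86.
E_I < 0: inferior good.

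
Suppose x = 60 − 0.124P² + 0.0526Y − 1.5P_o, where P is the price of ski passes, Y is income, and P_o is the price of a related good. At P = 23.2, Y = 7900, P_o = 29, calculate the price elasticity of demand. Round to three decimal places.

At the given point, x = 60 − 0.124(23.2)² + 0.0526(7900) − 1.5(29) = 60 − 66.7418 + 415.54 − 43.5 = 365.2982.
∂x/∂P = −2·0.124·P = -5.7536, so E_p = -5.7536·(23.2/365.2982) ≈ -0.365.
|E_p| < 1: demand is inelastic.

-0.365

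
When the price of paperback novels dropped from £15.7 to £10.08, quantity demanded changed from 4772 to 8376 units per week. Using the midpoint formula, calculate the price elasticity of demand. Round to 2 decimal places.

%Δq = (8376 − 4772)/[(4772 + 8376)/2] = 3604/6574 ≈ 0.5482.
%ΔP = (10.08 − 15.7)/[(15.7 + 10.08)/2] = -5.62/12.89 ≈ -0.4360.
Arc elasticity E = %Δq/%ΔP ≈ 0.5482/-0.4360 ≈ -1.26.
|E| > 1: demand is elastic over this range.

-1.26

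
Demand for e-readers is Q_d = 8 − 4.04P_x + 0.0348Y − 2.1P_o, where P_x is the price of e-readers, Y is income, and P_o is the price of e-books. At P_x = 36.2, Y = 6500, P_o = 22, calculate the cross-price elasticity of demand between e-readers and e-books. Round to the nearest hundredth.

-1.11

At the given point, Q_d = 8 − 4.04(36.2) + 0.0348(6500) − 2.1(22) = 8 − 146.248 + 226.2 − 46.2 = 41.752.
∂Q_d/∂P_o = −2.1, so E_xy = -2.1·(22/41.752) ≈ -1.11.
E_xy < 0: the goods are complements.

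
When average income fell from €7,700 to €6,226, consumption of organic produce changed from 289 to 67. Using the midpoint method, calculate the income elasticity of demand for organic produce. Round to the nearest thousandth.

5.892

%ΔQ = (67 − 289)/[(289+67)/2] = -222/178 ≈ -1.2472.
%ΔM = (6,226 − 7,700)/[(7,700+6,226)/2] = -1474/6963 ≈ -0.2117.
E_I = %ΔQ/%ΔM ≈ 5.892.
E_I > 1: normal good (luxury).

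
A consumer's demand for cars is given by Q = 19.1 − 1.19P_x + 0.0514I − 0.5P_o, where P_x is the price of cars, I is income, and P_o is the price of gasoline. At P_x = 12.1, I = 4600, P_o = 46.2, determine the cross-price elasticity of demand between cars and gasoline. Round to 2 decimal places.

Substituting, Q = 19.1 − 1.19(12.1) + 0.0514(4600) − 0.5(46.2) = 19.1 − 14.399 + 236.44 − 23.1 = 218.041.
∂Q/∂P_o = −0.5, so E_xy = -0.5·(46.2/218.041) ≈ -0.11.
E_xy < 0: the goods are complements.

-0.11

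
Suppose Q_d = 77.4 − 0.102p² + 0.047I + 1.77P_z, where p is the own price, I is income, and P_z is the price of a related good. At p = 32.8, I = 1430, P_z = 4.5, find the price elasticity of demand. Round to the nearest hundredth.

Q_d = 77.4 − 0.102(32.8)² + 0.047(1430) + 1.77(4.5) = 77.4 − 109.7357 + 67.21 + 7.965 = 42.8393.
∂Q_d/∂p = −2·0.102·p = -6.6912, so E_p = -6.6912·(32.8/42.8393) ≈ -5.12.
|E_p| > 1: demand is elastic.

-5.12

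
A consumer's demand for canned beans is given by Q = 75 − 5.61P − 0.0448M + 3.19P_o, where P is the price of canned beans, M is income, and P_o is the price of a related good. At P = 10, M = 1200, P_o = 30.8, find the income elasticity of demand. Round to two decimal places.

First evaluate Q: 75 − 5.61(10) − 0.0448(1200) + 3.19(30.8) = 75 − 56.1 − 53.76 + 98.252 = 63.392.
∂Q/∂M = −0.0448, so E_I = -0.0448·(1200/63.392) ≈ -0.85.
E_I < 0: inferior good.

-0.85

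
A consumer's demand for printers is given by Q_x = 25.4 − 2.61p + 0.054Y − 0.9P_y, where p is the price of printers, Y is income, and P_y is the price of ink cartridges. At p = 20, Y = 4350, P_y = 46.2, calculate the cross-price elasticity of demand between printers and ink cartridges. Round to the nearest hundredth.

-0.25

At the given point, Q_x = 25.4 − 2.61(20) + 0.054(4350) − 0.9(46.2) = 25.4 − 52.2 + 234.9 − 41.58 = 166.52.
∂Q_x/∂P_y = −0.9, so E_xy = -0.9·(46.2/166.52) ≈ -0.25.
E_xy < 0: the goods are complements.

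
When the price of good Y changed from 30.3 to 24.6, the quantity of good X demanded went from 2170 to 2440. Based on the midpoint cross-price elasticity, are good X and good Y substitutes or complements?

%ΔQ_x = (2440 − 2170)/[(2170+2440)/2] = 270/2305 ≈ 0.1171.
%ΔP_y = (24.6 − 30.3)/[(30.3+24.6)/2] ≈ -0.2077.
E_xy = 0.1171/-0.2077 ≈ -0.564.
E_xy < 0, so the goods are complements.

complements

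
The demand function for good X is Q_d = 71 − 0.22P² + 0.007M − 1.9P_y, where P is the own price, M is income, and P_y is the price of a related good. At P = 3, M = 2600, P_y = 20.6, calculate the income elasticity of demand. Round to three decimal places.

At the given point, Q_d = 71 − 0.22(3)² + 0.007(2600) − 1.9(20.6) = 71 − 1.98 + 18.2 − 39.14 = 48.08.
∂Q_d/∂M = +0.007, so E_I = 0.007·(2600/48.08) ≈ 0.379.
E_I ∈ (0,1): normal good (necessity).

0.379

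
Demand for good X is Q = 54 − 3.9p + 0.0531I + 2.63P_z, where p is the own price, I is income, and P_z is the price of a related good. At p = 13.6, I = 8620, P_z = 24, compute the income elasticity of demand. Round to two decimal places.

0.88

Substituting, Q = 54 − 3.9(13.6) + 0.0531(8620) + 2.63(24) = 54 − 53.04 + 457.722 + 63.12 = 521.802.
∂Q/∂I = +0.0531, so E_I = 0.0531·(8620/521.802) ≈ 0.88.
E_I ∈ (0,1): normal good (necessity).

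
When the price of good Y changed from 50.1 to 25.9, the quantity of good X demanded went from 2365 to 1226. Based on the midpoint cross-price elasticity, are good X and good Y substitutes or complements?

%ΔQ_x = (1226 − 2365)/[(2365+1226)/2] = -1139/1795.5 ≈ -0.6344.
%ΔP_y = (25.9 − 50.1)/[(50.1+25.9)/2] ≈ -0.6368.
E_xy = -0.6344/-0.6368 ≈ 0.996.
E_xy > 0, so the goods are substitutes.

substitutes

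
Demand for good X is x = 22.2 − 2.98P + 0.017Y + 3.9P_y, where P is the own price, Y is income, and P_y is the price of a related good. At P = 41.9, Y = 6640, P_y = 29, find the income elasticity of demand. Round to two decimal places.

Evaluating quantity at (P, Y, P_y) gives x = 22.2 − 2.98(41.9) + 0.017(6640) + 3.9(29) = 22.2 − 124.862 + 112.88 + 113.1 = 123.318.
∂x/∂Y = +0.017, so E_I = 0.017·(6640/123.318) ≈ 0.92.
E_I ∈ (0,1): normal good (necessity).

0.92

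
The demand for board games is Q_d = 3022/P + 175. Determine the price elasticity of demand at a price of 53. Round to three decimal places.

-0.246

At P = 53, Q_d = 232.0189.
dQ_d/dP = −3022/P² = −1.0758.
Point elasticity E = (dQ_d/dP)·(P/Q_d) = -1.0758 × 53/232.0189 ≈ -0.246.
|E| < 1, so demand is inelastic at this price.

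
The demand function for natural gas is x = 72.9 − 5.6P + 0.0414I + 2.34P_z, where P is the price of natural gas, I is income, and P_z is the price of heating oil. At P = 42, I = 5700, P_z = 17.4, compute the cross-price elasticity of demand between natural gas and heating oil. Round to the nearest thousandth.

0.356

Substituting, x = 72.9 − 5.6(42) + 0.0414(5700) + 2.34(17.4) = 72.9 − 235.2 + 235.98 + 40.716 = 114.396.
∂x/∂P_z = +2.34, so E_xy = 2.34·(17.4/114.396) ≈ 0.356.
E_xy > 0: the goods are substitutes.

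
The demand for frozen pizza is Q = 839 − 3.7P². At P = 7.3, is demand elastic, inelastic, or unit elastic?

At P = 7.3, Q = 641.827.
dQ/dP = −2·3.7·P = −54.02.
Point elasticity E = (dQ/dP)·(P/Q) = -54.02 × 7.3/641.827 ≈ -0.614.
|E| ≈ 0.614 < 1, so demand is inelastic.

inelastic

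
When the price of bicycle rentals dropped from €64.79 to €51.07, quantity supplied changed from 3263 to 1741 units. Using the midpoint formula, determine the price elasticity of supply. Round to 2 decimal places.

2.57

%ΔQ = (1741 − 3263)/[(3263 + 1741)/2] = -1522/2502 ≈ -0.6083.
%ΔP = (51.07 − 64.79)/[(64.79 + 51.07)/2] = -13.72/57.93 ≈ -0.2368.
Arc elasticity E = %ΔQ/%ΔP ≈ -0.6083/-0.2368 ≈ 2.57.
|E| > 1: supply is elastic over this range.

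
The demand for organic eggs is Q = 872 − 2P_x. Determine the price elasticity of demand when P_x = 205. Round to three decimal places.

At P_x = 205, Q = 462.
dQ/dP_x = −2.
Point elasticity E = (dQ/dP_x)·(P_x/Q) = -2 × 205/462 ≈ -0.887.
|E| < 1, so demand is inelastic at this price.

-0.887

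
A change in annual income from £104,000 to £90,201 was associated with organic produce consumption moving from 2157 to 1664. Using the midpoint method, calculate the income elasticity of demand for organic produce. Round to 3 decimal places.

%ΔQ = (1664 − 2157)/[(2157+1664)/2] = -493/1910.5 ≈ -0.2580.
%ΔI = (90,201 − 104,000)/[(104,000+90,201)/2] = -13799/97100.5 ≈ -0.1421.
E_I = %ΔQ/%ΔI ≈ 1.816.
E_I > 1: normal good (luxury).

1.816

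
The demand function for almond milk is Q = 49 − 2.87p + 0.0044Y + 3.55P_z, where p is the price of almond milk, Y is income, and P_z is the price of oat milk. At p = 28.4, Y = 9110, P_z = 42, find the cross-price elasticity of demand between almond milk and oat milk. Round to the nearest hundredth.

Substituting, Q = 49 − 2.87(28.4) + 0.0044(9110) + 3.55(42) = 49 − 81.508 + 40.084 + 149.1 = 156.676.
∂Q/∂P_z = +3.55, so E_xy = 3.55·(42/156.676) ≈ 0.95.
E_xy > 0: the goods are substitutes.

0.95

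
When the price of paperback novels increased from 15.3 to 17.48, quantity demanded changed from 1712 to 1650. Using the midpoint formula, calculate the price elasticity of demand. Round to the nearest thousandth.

-0.277

%Δq = (1650 − 1712)/[(1712 + 1650)/2] = -62/1681 ≈ -0.0369.
%ΔP = (17.48 − 15.3)/[(15.3 + 17.48)/2] = 2.18/16.39 ≈ 0.1330.
Arc elasticity E = %Δq/%ΔP ≈ -0.0369/0.1330 ≈ -0.277.
|E| < 1: demand is inelastic over this range.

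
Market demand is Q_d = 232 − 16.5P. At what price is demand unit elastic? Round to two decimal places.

7.03

For linear demand Q_d = a − bP, E = −bP/(a − bP). |E| = 1 ⇒ bP = a − bP ⇒ P = a/(2b).
P = 232/(2·16.5) ≈ 7.03.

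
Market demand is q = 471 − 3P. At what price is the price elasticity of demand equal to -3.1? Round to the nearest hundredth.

Set −bP/(a − bP) = −3.1 ⇒ bP = 3.1(a − bP) ⇒ bP(1+3.1) = 3.1·a.
P = 3.1·471/(3·4.1) ≈ 118.71.

118.71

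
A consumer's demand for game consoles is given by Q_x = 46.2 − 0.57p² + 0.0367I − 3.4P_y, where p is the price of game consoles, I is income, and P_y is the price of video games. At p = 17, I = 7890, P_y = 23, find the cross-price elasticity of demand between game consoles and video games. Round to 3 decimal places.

-0.842

Q_x = 46.2 − 0.57(17)² + 0.0367(7890) − 3.4(23) = 46.2 − 164.73 + 289.563 − 78.2 = 92.833.
∂Q_x/∂P_y = −3.4, so E_xy = -3.4·(23/92.833) ≈ -0.842.
E_xy < 0: the goods are complements.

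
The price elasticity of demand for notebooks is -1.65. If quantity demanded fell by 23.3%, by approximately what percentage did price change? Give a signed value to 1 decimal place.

%ΔQ ≈ E × %ΔP ⇒ %ΔP = %ΔQ / E = (-23.3%)/(-1.65) ≈ 14.1%.

14.1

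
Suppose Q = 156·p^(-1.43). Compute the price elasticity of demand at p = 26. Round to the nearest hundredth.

-1.43

For a Cobb–Douglas (constant-elasticity) form Q = A·p^α·…, the elasticity with respect to p equals the exponent α at every point.
Here the exponent on p is -1.43, so the price elasticity of demand is -1.43.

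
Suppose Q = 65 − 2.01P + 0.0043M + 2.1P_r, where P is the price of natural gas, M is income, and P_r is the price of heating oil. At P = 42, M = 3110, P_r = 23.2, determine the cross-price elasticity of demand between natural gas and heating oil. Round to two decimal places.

1.14

Substituting, Q = 65 − 2.01(42) + 0.0043(3110) + 2.1(23.2) = 65 − 84.42 + 13.373 + 48.72 = 42.673.
∂Q/∂P_r = +2.1, so E_xy = 2.1·(23.2/42.673) ≈ 1.14.
E_xy > 0: the goods are substitutes.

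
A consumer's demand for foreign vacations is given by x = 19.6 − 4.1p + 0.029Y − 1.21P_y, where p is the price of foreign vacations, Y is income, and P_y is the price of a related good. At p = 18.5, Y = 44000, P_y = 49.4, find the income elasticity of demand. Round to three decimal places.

1.100

Substituting, x = 19.6 − 4.1(18.5) + 0.029(44000) − 1.21(49.4) = 19.6 − 75.85 + 1276 − 59.774 = 1159.976.
∂x/∂Y = +0.029, so E_I = 0.029·(44000/1159.976) ≈ 1.100.
E_I > 1: normal good (luxury).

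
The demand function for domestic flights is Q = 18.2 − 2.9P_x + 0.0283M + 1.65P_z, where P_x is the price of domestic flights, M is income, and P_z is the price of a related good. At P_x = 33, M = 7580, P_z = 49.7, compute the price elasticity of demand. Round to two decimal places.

Q = 18.2 − 2.9(33) + 0.0283(7580) + 1.65(49.7) = 18.2 − 95.7 + 214.514 + 82.005 = 219.019.
∂Q/∂P_x = −2.9, so E_p = (−2.9)·(33/219.019) ≈ -0.44.
|E_p| < 1: demand is inelastic.

-0.44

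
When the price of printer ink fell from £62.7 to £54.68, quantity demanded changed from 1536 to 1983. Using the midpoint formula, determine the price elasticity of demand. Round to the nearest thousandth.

-1.859

%Δq = (1983 − 1536)/[(1536 + 1983)/2] = 447/1759.5 ≈ 0.2540.
%Δp = (54.68 − 62.7)/[(62.7 + 54.68)/2] = -8.02/58.69 ≈ -0.1367.
Arc elasticity E = %Δq/%Δp ≈ 0.2540/-0.1367 ≈ -1.859.
|E| > 1: demand is elastic over this range.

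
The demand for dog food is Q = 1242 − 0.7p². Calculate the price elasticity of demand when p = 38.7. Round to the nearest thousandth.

-10.829

At p = 38.7, Q = 193.617.
dQ/dp = −2·0.7·p = −54.18.
Point elasticity E = (dQ/dp)·(p/Q) = -54.18 × 38.7/193.617 ≈ -10.829.
|E| > 1, so demand is elastic at this price.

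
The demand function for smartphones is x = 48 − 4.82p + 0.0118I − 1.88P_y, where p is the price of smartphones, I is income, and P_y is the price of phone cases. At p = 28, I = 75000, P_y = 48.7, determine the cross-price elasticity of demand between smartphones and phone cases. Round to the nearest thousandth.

-0.130

Substituting, x = 48 − 4.82(28) + 0.0118(75000) − 1.88(48.7) = 48 − 134.96 + 885 − 91.556 = 706.484.
∂x/∂P_y = −1.88, so E_xy = -1.88·(48.7/706.484) ≈ -0.130.
E_xy < 0: the goods are complements.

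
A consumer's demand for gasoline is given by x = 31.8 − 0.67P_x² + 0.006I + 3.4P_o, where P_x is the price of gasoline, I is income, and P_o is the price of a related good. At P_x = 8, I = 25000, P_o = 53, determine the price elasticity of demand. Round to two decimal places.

Evaluating quantity at (P_x, I, P_o) gives x = 31.8 − 0.67(8)² + 0.006(25000) + 3.4(53) = 31.8 − 42.88 + 150 + 180.2 = 319.12.
∂x/∂P_x = −2·0.67·P_x = -10.72, so E_p = -10.72·(8/319.12) ≈ -0.27.
|E_p| < 1: demand is inelastic.

-0.27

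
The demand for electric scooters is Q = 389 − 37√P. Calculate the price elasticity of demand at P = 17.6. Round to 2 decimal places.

At P = 17.6, Q = 233.7763.
dQ/dP = −37/(2√P) = −37/(2·4.1952).
Point elasticity E = (dQ/dP)·(P/Q) = -4.4098 × 17.6/233.7763 ≈ -0.33.
|E| < 1, so demand is inelastic at this price.

-0.33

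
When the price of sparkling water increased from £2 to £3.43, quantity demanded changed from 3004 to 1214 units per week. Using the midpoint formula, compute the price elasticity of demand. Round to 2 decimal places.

%ΔQ = (1214 − 3004)/[(3004 + 1214)/2] = -1790/2109 ≈ -0.8487.
%Δp = (3.43 − 2)/[(2 + 3.43)/2] = 1.43/2.715 ≈ 0.5267.
Arc elasticity E = %ΔQ/%Δp ≈ -0.8487/0.5267 ≈ -1.61.
|E| > 1: demand is elastic over this range.

-1.61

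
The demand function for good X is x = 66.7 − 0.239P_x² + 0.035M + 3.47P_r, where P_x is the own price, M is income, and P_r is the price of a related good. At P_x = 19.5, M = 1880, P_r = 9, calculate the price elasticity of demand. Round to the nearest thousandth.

-2.495

First evaluate x: 66.7 − 0.239(19.5)² + 0.035(1880) + 3.47(9) = 66.7 − 90.8798 + 65.8 + 31.23 = 72.8503.
∂x/∂P_x = −2·0.239·P_x = -9.321, so E_p = -9.321·(19.5/72.8503) ≈ -2.495.
|E_p| > 1: demand is elastic.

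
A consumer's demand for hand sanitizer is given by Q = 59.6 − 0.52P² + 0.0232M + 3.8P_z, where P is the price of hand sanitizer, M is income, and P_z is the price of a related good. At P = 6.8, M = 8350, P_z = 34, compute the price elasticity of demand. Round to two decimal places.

Substituting, Q = 59.6 − 0.52(6.8)² + 0.0232(8350) + 3.8(34) = 59.6 − 24.0448 + 193.72 + 129.2 = 358.4752.
∂Q/∂P = −2·0.52·P = -7.072, so E_p = -7.072·(6.8/358.4752) ≈ -0.13.
|E_p| < 1: demand is inelastic.

-0.13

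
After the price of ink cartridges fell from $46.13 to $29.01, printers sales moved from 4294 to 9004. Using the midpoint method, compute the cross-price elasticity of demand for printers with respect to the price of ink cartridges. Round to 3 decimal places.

-1.555

%ΔQ_x = (9004 − 4294)/[(4294+9004)/2] = 4710/6649 ≈ 0.7084.
%ΔP_y = (29.01 − 46.13)/[(46.13+29.01)/2] ≈ -0.4557.
E_xy = 0.7084/-0.4557 ≈ -1.555.
E_xy < 0, so printers and ink cartridges are complements.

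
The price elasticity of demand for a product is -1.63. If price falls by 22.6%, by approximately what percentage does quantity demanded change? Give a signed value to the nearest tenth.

%ΔQ ≈ E × %ΔP = (-1.63) × (-22.6%) ≈ 36.8%.

36.8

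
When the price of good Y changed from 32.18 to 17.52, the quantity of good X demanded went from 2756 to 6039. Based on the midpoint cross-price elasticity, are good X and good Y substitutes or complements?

complements

%ΔQ_x = (6039 − 2756)/[(2756+6039)/2] = 3283/4397.5 ≈ 0.7466.
%ΔP_y = (17.52 − 32.18)/[(32.18+17.52)/2] ≈ -0.5899.
E_xy = 0.7466/-0.5899 ≈ -1.265.
E_xy < 0, so the goods are complements.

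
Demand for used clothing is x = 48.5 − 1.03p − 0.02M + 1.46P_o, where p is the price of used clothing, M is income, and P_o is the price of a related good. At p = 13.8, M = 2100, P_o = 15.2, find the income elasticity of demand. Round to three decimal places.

-2.901

x = 48.5 − 1.03(13.8) − 0.02(2100) + 1.46(15.2) = 48.5 − 14.214 − 42 + 22.192 = 14.478.
∂x/∂M = −0.02, so E_I = -0.02·(2100/14.478) ≈ -2.901.
E_I < 0: inferior good.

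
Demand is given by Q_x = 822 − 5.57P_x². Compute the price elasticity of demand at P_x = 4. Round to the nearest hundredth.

-0.24

At P_x = 4, Q_x = 732.88.
dQ_x/dP_x = −2·5.57·P_x = −44.56.
Point elasticity E = (dQ_x/dP_x)·(P_x/Q_x) = -44.56 × 4/732.88 ≈ -0.24.
|E| < 1, so demand is inelastic at this price.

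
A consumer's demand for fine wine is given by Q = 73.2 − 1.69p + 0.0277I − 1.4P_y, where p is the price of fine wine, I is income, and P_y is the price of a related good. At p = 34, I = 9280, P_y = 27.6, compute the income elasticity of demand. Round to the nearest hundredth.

1.10

First evaluate Q: 73.2 − 1.69(34) + 0.0277(9280) − 1.4(27.6) = 73.2 − 57.46 + 257.056 − 38.64 = 234.156.
∂Q/∂I = +0.0277, so E_I = 0.0277·(9280/234.156) ≈ 1.10.
E_I > 1: normal good (luxury).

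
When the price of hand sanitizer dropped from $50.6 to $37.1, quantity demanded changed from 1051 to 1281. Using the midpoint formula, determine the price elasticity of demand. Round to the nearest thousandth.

-0.641

%ΔQ = (1281 − 1051)/[(1051 + 1281)/2] = 230/1166 ≈ 0.1973.
%Δp = (37.1 − 50.6)/[(50.6 + 37.1)/2] = -13.5/43.85 ≈ -0.3079.
Arc elasticity E = %ΔQ/%Δp ≈ 0.1973/-0.3079 ≈ -0.641.
|E| < 1: demand is inelastic over this range.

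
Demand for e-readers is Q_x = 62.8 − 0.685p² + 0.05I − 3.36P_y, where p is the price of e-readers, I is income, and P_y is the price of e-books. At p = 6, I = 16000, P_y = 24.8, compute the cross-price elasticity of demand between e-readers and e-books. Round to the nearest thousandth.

Q_x = 62.8 − 0.685(6)² + 0.05(16000) − 3.36(24.8) = 62.8 − 24.66 + 800 − 83.328 = 754.812.
∂Q_x/∂P_y = −3.36, so E_xy = -3.36·(24.8/754.812) ≈ -0.110.
E_xy < 0: the goods are complements.

-0.110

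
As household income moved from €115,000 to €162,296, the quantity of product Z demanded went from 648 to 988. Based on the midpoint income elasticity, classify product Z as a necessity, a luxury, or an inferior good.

%ΔQ = (988 − 648)/[(648+988)/2] = 340/818 ≈ 0.4156.
%ΔI = (162,296 − 115,000)/[(115,000+162,296)/2] = 47296/138648 ≈ 0.3411.
E_I = %ΔQ/%ΔI ≈ 1.218.
E_I > 1: normal good (luxury).

luxury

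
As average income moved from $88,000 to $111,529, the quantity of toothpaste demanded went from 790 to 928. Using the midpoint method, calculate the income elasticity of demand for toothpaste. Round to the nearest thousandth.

%ΔQ = (928 − 790)/[(790+928)/2] = 138/859 ≈ 0.1607.
%ΔY = (111,529 − 88,000)/[(88,000+111,529)/2] = 23529/99764.5 ≈ 0.2358.
E_I = %ΔQ/%ΔY ≈ 0.681.
E_I ∈ (0,1): normal good (necessity).

0.681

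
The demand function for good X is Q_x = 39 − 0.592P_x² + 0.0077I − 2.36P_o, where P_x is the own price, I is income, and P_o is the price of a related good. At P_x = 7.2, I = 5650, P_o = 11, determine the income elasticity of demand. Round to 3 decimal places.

Evaluating quantity at (P_x, I, P_o) gives Q_x = 39 − 0.592(7.2)² + 0.0077(5650) − 2.36(11) = 39 − 30.6893 + 43.505 − 25.96 = 25.8557.
∂Q_x/∂I = +0.0077, so E_I = 0.0077·(5650/25.8557) ≈ 1.683.
E_I > 1: normal good (luxury).

1.683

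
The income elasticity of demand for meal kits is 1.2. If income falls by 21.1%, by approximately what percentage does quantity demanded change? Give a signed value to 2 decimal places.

%ΔQ ≈ E × %ΔI = (1.2) × (-21.1%) = -25.32%.

-25.32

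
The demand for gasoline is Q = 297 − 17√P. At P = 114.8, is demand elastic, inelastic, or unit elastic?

At P = 114.8, Q = 114.8539.
dQ/dP = −17/(2√P) = −17/(2·10.7145).
Point elasticity E = (dQ/dP)·(P/Q) = -0.7933 × 114.8/114.8539 ≈ -0.793.
|E| ≈ 0.793 < 1, so demand is inelastic.

inelastic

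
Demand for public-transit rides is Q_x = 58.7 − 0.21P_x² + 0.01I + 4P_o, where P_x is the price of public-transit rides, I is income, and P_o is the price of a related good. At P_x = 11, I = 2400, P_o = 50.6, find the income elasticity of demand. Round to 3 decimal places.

0.092

First evaluate Q_x: 58.7 − 0.21(11)² + 0.01(2400) + 4(50.6) = 58.7 − 25.41 + 24 + 202.4 = 259.69.
∂Q_x/∂I = +0.01, so E_I = 0.01·(2400/259.69) ≈ 0.092.
E_I ∈ (0,1): normal good (necessity).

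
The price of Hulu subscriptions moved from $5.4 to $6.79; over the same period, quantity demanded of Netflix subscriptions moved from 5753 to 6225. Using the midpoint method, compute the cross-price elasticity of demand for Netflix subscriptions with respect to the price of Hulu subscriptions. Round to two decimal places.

%ΔQ_x = (6225 − 5753)/[(5753+6225)/2] = 472/5989 ≈ 0.0788.
%ΔP_y = (6.79 − 5.4)/[(5.4+6.79)/2] ≈ 0.2281.
E_xy = 0.0788/0.2281 ≈ 0.35.
E_xy > 0, so Netflix subscriptions and Hulu subscriptions are substitutes.

0.35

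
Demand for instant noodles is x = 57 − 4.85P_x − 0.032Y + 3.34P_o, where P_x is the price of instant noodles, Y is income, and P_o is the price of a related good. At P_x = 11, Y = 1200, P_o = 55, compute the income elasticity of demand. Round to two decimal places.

-0.26

Substituting, x = 57 − 4.85(11) − 0.032(1200) + 3.34(55) = 57 − 53.35 − 38.4 + 183.7 = 148.95.
∂x/∂Y = −0.032, so E_I = -0.032·(1200/148.95) ≈ -0.26.
E_I < 0: inferior good.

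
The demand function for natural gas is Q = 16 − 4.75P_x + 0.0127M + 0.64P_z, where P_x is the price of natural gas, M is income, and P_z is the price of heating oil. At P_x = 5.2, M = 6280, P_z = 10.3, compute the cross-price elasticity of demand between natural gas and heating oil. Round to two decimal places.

0.08

Evaluating quantity at (P_x, M, P_z) gives Q = 16 − 4.75(5.2) + 0.0127(6280) + 0.64(10.3) = 16 − 24.7 + 79.756 + 6.592 = 77.648.
∂Q/∂P_z = +0.64, so E_xy = 0.64·(10.3/77.648) ≈ 0.08.
E_xy > 0: the goods are substitutes.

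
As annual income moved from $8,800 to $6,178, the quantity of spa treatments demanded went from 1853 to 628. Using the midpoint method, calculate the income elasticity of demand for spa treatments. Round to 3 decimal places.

%ΔQ = (628 − 1853)/[(1853+628)/2] = -1225/1240.5 ≈ -0.9875.
%ΔY = (6,178 − 8,800)/[(8,800+6,178)/2] = -2622/7489 ≈ -0.3501.
E_I = %ΔQ/%ΔY ≈ 2.821.
E_I > 1: normal good (luxury).

2.821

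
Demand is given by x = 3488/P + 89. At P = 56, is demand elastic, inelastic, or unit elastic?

At P = 56, x = 151.2857.
dx/dP = −3488/P² = −1.1122.
Point elasticity E = (dx/dP)·(P/x) = -1.1122 × 56/151.2857 ≈ -0.412.
|E| ≈ 0.412 < 1, so demand is inelastic.

inelastic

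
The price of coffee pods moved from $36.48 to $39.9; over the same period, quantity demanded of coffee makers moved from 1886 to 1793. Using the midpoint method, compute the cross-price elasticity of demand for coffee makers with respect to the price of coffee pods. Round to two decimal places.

%ΔQ_x = (1793 − 1886)/[(1886+1793)/2] = -93/1839.5 ≈ -0.0506.
%ΔP_y = (39.9 − 36.48)/[(36.48+39.9)/2] ≈ 0.0896.
E_xy = -0.0506/0.0896 ≈ -0.56.
E_xy < 0, so coffee makers and coffee pods are complements.

-0.56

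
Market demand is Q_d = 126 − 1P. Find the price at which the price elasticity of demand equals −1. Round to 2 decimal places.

For linear demand Q_d = a − bP, E = −bP/(a − bP). |E| = 1 ⇒ bP = a − bP ⇒ P = a/(2b).
P = 126/(2·1) = 63.00.

63.00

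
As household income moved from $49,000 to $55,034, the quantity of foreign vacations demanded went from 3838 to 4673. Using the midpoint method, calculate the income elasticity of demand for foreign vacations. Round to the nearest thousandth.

1.692

%ΔQ = (4673 − 3838)/[(3838+4673)/2] = 835/4255.5 ≈ 0.1962.
%ΔI = (55,034 − 49,000)/[(49,000+55,034)/2] = 6034/52017 ≈ 0.1160.
E_I = %ΔQ/%ΔI ≈ 1.692.
E_I > 1: normal good (luxury).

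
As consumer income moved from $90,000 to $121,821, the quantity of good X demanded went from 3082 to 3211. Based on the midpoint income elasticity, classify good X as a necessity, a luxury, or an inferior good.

necessity

%ΔQ = (3211 − 3082)/[(3082+3211)/2] = 129/3146.5 ≈ 0.0410.
%ΔI = (121,821 − 90,000)/[(90,000+121,821)/2] = 31821/105910.5 ≈ 0.3005.
E_I = %ΔQ/%ΔI ≈ 0.136.
E_I ∈ (0,1): normal good (necessity).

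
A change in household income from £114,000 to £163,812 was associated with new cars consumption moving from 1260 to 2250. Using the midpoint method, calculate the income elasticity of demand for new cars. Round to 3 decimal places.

1.573

%ΔQ = (2250 − 1260)/[(1260+2250)/2] = 990/1755 ≈ 0.5641.
%ΔY = (163,812 − 114,000)/[(114,000+163,812)/2] = 49812/138906 ≈ 0.3586.
E_I = %ΔQ/%ΔY ≈ 1.573.
E_I > 1: normal good (luxury).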